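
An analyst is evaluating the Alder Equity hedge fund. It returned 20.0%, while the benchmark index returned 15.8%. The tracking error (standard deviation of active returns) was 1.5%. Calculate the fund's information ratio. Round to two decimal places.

IR = (Rp − Rb) / TE = (20.0% − 15.8%) / 1.5% = 4.20% / 1.5% = 2.8000

2.80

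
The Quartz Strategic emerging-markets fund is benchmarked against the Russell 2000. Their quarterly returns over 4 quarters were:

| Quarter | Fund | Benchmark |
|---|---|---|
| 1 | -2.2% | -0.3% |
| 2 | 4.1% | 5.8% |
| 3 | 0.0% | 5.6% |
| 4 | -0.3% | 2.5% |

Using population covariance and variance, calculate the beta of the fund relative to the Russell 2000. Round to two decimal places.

r̄p = 0.4000%,  r̄m = 3.4000%
Cov = Σ(rp − r̄p)(rm − r̄m) / 4 = 4.5625
Var(rm) = Σ(rm − r̄m)² / 4 = 6.2750
β = Cov / Var = 4.5625 / 6.2750 = 0.7271

0.73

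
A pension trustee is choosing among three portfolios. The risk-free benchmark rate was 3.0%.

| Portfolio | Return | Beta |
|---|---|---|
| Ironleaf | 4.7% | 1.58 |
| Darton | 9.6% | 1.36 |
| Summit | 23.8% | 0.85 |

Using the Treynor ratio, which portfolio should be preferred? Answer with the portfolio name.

Summit

Ironleaf: Treynor = (4.7% − 3.0%) / 1.58 = 1.076
Darton: Treynor = (9.6% − 3.0%) / 1.36 = 4.853
Summit: Treynor = (23.8% − 3.0%) / 0.85 = 24.471
Highest: Summit (24.471).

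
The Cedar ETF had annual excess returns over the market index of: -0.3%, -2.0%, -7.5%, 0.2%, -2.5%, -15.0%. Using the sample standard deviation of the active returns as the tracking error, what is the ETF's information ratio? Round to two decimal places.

-0.78

r̄ = (-0.3 − 2 − 7.5 + 0.2 − 2.5 − 15) / 6 = -4.5167%
Sample std dev = √[169.2283 / 5] = 5.8177%
IR = r̄ / tracking error = -4.5167 / 5.8177 = -0.7764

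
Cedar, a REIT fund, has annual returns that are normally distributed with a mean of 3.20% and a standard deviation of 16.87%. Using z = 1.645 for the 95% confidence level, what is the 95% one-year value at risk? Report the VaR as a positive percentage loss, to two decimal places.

24.55

VaR (as % loss) = −(μ − z·σ) = −(3.20% − 1.645 × 16.87%) = −(-24.55115%) = 24.55115%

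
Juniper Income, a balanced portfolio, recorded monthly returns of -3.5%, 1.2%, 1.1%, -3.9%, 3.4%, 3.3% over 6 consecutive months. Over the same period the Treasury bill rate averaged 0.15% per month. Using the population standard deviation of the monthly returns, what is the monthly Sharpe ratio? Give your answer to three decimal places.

μ = (-3.5 + 1.2 + 1.1 − 3.9 + 3.4 + 3.3) / 6 = 1.60 / 6 = 0.2667%
Population σ = √[Σ(r − μ)² / 6] = √[52.1333 / 6] = √8.6889 = 2.9477%
Sharpe = (μ − rf) / σ = (0.2667 − 0.15) / 2.9477 = 0.1167 / 2.9477 = 0.0396

0.040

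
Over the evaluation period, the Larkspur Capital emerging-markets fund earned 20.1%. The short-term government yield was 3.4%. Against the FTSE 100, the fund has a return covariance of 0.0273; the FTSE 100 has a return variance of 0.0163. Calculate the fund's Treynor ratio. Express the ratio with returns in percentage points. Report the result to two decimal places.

9.97

β = Cov / Var = 0.0273 / 0.0163 = 1.6748
Treynor = (Rp − Rf) / β = (20.1% − 3.4%) / 1.6748 = 16.70 / 1.6748 = 9.9713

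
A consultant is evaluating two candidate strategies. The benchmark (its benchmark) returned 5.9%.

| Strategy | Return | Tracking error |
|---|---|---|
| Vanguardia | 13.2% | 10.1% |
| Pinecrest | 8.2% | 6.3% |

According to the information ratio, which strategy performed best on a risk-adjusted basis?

Vanguardia

Vanguardia: IR = (13.2% − 5.9%) / 10.1% = 0.723
Pinecrest: IR = (8.2% − 5.9%) / 6.3% = 0.365
Highest: Vanguardia (0.723).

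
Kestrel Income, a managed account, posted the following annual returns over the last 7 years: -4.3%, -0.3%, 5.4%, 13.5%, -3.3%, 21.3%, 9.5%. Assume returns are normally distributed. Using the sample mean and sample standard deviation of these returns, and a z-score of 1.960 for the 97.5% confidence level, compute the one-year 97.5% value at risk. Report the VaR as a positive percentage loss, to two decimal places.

Mean return μ = 41.80 / 7 = 5.9714%
Σ(r − μ)² = (-4.3 − 5.9714)² + (-0.3 − 5.9714)² + (5.4 − 5.9714)² + … = 535.2143
sample σ = √(535.2143 / 6) = √89.2024 = 9.4447%
VaR = −(μ − z·σ) = −(5.9714 − 1.960 × 9.4447) = −(-12.5402) = 12.5402%

12.54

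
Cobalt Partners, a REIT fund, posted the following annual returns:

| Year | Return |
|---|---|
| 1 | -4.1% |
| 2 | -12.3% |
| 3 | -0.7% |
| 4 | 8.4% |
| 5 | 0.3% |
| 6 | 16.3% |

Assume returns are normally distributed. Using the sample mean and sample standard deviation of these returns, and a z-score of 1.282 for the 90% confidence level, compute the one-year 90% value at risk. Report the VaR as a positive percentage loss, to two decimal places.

r̄ = (-4.1 − 12.3 − 0.7 + 8.4 + 0.3 + 16.3) / 6 = 1.3167%
Σ(r − r̄)² = 494.5283; sample σ = √(494.5283/5) = 9.9451%
VaR = −(r̄ − z·σ) = −(1.3167 − 1.282 × 9.9451) = −(-11.4329) = 11.4329%

11.43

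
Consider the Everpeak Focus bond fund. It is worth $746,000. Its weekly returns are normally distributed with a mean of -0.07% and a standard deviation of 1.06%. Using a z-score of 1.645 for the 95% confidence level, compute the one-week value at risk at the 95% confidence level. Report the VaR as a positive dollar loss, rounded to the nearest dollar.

$13,530

Return at the 95% tail: μ − z·σ = -0.07% − 1.645 × 1.06% = -0.07 − 1.7437 = -1.8137%
VaR = −(-1.8137%) × $746,000 = 1.8137% × $746,000 = $13,530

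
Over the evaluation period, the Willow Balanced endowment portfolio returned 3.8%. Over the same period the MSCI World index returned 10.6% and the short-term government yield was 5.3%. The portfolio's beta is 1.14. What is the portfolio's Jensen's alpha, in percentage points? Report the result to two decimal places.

-7.54

CAPM expected return = Rf + β(Rm − Rf) = 5.3% + 1.14 × (10.6% − 5.3%) = 5.3 + 1.14 × 5.30 = 11.3420%
Jensen's α = Rp − E[R] = 3.8% − 11.3420% = -7.5420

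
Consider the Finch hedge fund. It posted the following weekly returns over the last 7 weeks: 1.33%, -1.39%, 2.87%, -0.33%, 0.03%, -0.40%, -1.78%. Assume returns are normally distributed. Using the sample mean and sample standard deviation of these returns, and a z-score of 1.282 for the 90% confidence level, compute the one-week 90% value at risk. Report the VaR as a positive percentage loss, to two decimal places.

2.00

r̄ = (1.33 − 1.39 + 2.87 − 0.33 + 0.03 − 0.4 − 1.78) / 7 = 0.0471%
Σ(r − r̄)² = 15.3605; sample σ = √(15.3605/6) = 1.6000%
VaR = −(r̄ − z·σ) = −(0.0471 − 1.282 × 1.6000) = −(-2.0041) = 2.0041%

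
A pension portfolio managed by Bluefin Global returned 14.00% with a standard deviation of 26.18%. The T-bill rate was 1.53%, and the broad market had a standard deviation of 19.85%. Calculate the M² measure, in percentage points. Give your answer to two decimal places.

Sharpe = (Rp − Rf) / σp = (14.00% − 1.53%) / 26.18% = 0.4763
M² = Rf + Sharpe × σm = 1.53% + 0.4763 × 19.85% = 10.9846%

10.98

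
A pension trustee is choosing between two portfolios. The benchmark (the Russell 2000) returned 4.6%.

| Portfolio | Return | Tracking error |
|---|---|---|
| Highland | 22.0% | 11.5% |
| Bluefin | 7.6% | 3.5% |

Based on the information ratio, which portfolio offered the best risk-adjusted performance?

Highland

Highland: IR = (22.0% − 4.6%) / 11.5% = 1.513
Bluefin: IR = (7.6% − 4.6%) / 3.5% = 0.857
Highest: Highland (1.513).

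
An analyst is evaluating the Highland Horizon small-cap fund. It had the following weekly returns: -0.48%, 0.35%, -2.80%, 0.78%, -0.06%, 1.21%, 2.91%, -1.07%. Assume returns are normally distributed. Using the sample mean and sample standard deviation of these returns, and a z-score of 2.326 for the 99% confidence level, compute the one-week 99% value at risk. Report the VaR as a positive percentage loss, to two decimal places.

3.81

r̄ = (-0.48 + 0.35 − 2.8 + 0.78 − 0.06 + 1.21 + 2.91 − 1.07) / 8 = 0.1050%
Σ(r − r̄)² = (-0.48 − 0.1050)² + (0.35 − 0.1050)² + … = 19.7938
σ = √[19.7938 / 7] = 1.6816%
VaR = −(r̄ − z·σ) = −(0.1050 − 2.326 × 1.6816) = −(-3.8064) = 3.8064%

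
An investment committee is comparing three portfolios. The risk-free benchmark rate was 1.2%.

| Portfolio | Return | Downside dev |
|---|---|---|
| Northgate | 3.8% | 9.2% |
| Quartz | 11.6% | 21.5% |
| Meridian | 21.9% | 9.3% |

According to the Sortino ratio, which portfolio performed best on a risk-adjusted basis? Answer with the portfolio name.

Meridian

Northgate: Sortino ratio = (3.8% − 1.2%) / 9.2% = 0.283
Quartz: Sortino ratio = (11.6% − 1.2%) / 21.5% = 0.484
Meridian: Sortino ratio = (21.9% − 1.2%) / 9.3% = 2.226
Highest: Meridian (2.226).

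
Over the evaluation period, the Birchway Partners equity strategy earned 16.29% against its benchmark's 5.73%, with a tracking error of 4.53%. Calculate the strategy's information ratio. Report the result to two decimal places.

IR = (Rp − Rb) / TE = (16.29% − 5.73%) / 4.53% = 10.56% / 4.53% = 2.3311

2.33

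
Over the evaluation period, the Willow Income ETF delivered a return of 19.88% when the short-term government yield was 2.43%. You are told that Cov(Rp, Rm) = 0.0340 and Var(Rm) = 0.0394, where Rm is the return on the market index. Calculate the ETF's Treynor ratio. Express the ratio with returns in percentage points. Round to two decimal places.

β = Cov / Var = 0.0340 / 0.0394 = 0.8629
Treynor = (Rp − Rf) / β = (19.88% − 2.43%) / 0.8629 = 17.45 / 0.8629 = 20.2225

20.22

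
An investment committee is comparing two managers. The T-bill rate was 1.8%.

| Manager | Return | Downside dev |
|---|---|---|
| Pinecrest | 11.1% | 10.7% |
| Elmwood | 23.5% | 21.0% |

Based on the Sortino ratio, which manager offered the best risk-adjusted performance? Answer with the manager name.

Elmwood

Pinecrest: Sortino ratio = (11.1% − 1.8%) / 10.7% = 0.869
Elmwood: Sortino ratio = (23.5% − 1.8%) / 21.0% = 1.033
Highest: Elmwood (1.033).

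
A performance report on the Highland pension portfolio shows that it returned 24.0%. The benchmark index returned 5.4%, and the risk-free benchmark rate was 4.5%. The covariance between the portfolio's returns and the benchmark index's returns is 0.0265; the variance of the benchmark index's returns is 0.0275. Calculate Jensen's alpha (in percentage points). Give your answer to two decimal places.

β = Cov / Var = 0.0265 / 0.0275 = 0.9636
E[R] = Rf + β(Rm − Rf) = 4.5% + 0.9636 × (5.4% − 4.5%) = 5.3672%
α = Rp − E[R] = 24.0% − 5.3672% = 18.6328

18.63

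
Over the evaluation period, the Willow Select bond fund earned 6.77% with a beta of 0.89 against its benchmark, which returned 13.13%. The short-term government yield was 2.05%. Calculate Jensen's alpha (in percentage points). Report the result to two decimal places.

CAPM expected return = Rf + β(Rm − Rf) = 2.05% + 0.89 × (13.13% − 2.05%) = 2.05 + 0.89 × 11.08 = 11.9112%
Jensen's α = Rp − E[R] = 6.77% − 11.9112% = -5.1412

-5.14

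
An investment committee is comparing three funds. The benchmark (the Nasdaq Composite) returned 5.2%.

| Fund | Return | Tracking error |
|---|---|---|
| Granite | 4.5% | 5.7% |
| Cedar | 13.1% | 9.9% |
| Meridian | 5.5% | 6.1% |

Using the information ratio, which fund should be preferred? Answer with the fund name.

Granite: IR = (4.5% − 5.2%) / 5.7% = -0.123
Cedar: IR = (13.1% − 5.2%) / 9.9% = 0.798
Meridian: IR = (5.5% − 5.2%) / 6.1% = 0.049
Highest: Cedar (0.798).

Cedar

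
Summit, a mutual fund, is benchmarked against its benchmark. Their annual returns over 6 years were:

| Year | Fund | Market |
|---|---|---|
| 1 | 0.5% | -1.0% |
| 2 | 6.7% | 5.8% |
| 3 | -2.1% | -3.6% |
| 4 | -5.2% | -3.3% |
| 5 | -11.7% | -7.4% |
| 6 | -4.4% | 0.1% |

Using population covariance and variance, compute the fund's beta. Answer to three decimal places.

r̄p = -2.7000%,  r̄m = -1.5667%
Cov = Σ(rp − r̄p)(rm − r̄m) / 6 = 20.6400
Var(rm) = Σ(rm − r̄m)² / 6 = 16.4222
β = Cov / Var = 20.6400 / 16.4222 = 1.2568

1.257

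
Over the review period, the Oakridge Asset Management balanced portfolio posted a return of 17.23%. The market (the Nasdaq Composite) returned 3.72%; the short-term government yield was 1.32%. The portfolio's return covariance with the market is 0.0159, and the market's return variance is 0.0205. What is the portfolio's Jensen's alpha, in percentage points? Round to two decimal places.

14.05

β = Cov / Var = 0.0159 / 0.0205 = 0.7756
E[R] = Rf + β(Rm − Rf) = 1.32% + 0.7756 × (3.72% − 1.32%) = 3.1814%
α = Rp − E[R] = 17.23% − 3.1814% = 14.0486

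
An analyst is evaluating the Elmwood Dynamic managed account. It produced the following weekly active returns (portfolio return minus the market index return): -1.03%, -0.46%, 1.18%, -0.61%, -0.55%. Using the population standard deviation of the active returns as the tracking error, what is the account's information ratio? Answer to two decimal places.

Mean return r̄ = -1.470 / 5 = -0.2940%
Population std dev = √[2.9073 / 5] = 0.7625%
IR = r̄ / tracking error = -0.2940 / 0.7625 = -0.3856

-0.39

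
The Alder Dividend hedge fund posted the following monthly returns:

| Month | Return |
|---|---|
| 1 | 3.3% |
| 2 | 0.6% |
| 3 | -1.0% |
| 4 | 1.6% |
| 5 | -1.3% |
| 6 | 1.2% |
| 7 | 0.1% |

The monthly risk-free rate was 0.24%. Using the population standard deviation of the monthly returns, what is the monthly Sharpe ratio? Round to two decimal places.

0.27

Mean return r̄ = 4.50 / 7 = 0.6429%
Population std dev = √[15.0571 / 7] = 1.4666%
Sharpe = (r̄ − rf) / σ = (0.6429 − 0.24) / 1.4666 = 0.4029 / 1.4666 = 0.2747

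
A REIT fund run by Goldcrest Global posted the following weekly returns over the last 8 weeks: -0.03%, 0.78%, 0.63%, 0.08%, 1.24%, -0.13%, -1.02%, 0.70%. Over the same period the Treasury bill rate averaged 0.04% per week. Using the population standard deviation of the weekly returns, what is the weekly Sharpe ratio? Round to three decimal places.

r̄ = (-0.03 + 0.78 + 0.63 + 0.08 + 1.24 − 0.13 − 1.02 + 0.7) / 8 = 0.2813%
Σ(r − r̄)² = (-0.03 − 0.2813)² + (0.78 − 0.2813)² + … = 3.4647
population σ = √(3.4647 / 8) = √0.4331 = 0.6581%
Sharpe = (r̄ − rf) / σ = (0.2813 − 0.04) / 0.6581 = 0.2413 / 0.6581 = 0.3667

0.367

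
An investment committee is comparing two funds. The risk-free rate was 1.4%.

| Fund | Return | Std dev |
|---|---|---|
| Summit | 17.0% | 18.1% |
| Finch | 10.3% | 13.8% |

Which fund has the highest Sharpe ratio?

Summit

Summit: Sharpe ratio = (17.0% − 1.4%) / 18.1% = 0.862
Finch: Sharpe ratio = (10.3% − 1.4%) / 13.8% = 0.645
Highest: Summit (0.862).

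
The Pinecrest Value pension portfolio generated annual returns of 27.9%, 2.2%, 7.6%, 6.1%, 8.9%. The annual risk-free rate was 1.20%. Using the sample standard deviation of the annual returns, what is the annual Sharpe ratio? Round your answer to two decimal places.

Mean return μ = 52.70 / 5 = 10.5400%
Sample std dev = √[401.9720 / 4] = 10.0246%
Sharpe = (μ − rf) / σ = (10.5400 − 1.2) / 10.0246 = 9.3400 / 10.0246 = 0.9317

0.93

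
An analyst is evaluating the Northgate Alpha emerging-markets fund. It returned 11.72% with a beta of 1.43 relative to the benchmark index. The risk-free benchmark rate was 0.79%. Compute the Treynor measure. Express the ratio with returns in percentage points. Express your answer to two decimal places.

7.64

Treynor = (Rp − Rf) / β = (11.72% − 0.79%) / 1.43 = 10.93 / 1.43 = 7.6434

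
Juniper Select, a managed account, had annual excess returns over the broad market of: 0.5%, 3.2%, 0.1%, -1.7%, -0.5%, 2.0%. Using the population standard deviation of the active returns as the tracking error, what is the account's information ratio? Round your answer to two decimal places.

r̄ = (0.5 + 3.2 + 0.1 − 1.7 − 0.5 + 2) / 6 = 3.60 / 6 = 0.6000%
Σ(r − r̄)² = 15.4800; population σ = √(15.4800/6) = 1.6062%
IR = r̄ / tracking error = 0.6000 / 1.6062 = 0.3736

0.37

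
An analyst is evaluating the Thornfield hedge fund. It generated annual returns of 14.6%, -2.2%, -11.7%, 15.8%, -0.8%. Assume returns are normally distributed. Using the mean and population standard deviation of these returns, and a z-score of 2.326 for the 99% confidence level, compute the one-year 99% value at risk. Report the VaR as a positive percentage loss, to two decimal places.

r̄ = (14.6 − 2.2 − 11.7 + 15.8 − 0.8) / 5 = 3.1400%
Σ(r − r̄)² = (14.6 − 3.1400)² + (-2.2 − 3.1400)² + (-11.7 − 3.1400)² + … = 555.8720
population σ = √(555.8720 / 5) = √111.1744 = 10.5439%
VaR = −(r̄ − z·σ) = −(3.1400 − 2.326 × 10.5439) = −(-21.3851) = 21.3851%

21.39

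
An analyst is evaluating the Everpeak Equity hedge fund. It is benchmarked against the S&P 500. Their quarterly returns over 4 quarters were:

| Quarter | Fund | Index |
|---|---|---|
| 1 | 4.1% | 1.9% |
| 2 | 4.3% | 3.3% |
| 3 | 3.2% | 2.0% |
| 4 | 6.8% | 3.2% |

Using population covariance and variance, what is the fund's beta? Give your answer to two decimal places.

1.35

r̄p = 4.6000%,  r̄m = 2.6000%
Cov = Σ(rp − r̄p)(rm − r̄m) / 4 = 0.5750
Var(rm) = Σ(rm − r̄m)² / 4 = 0.4250
β = Cov / Var = 0.5750 / 0.4250 = 1.3529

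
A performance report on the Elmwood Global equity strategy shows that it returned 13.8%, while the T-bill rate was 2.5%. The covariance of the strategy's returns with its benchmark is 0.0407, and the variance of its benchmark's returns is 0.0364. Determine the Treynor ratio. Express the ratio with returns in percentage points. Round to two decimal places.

10.11

β = Cov / Var = 0.0407 / 0.0364 = 1.1181
Treynor = (Rp − Rf) / β = (13.8% − 2.5%) / 1.1181 = 11.30 / 1.1181 = 10.1064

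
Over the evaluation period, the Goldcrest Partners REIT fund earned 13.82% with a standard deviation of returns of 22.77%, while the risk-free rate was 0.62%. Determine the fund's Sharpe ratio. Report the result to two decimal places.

Sharpe = (Rp − Rf) / σp = (13.82% − 0.62%) / 22.77% = 13.20% / 22.77% = 0.5797

0.58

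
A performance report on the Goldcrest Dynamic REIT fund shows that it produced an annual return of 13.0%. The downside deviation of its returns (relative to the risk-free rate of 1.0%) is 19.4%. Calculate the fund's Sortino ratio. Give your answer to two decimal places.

Sortino = (Rp − Rf) / σd = (13.0% − 1.0%) / 19.4% = 12.00% / 19.4% = 0.6186

0.62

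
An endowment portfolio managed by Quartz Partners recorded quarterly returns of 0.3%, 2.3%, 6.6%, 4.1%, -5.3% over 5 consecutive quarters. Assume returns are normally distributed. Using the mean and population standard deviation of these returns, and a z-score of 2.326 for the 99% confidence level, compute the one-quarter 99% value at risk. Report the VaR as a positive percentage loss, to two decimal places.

Mean return r̄ = 8.00 / 5 = 1.6000%
Σ(r − r̄)² = (0.3 − 1.6000)² + (2.3 − 1.6000)² + … = 81.0400
population σ = √(81.0400 / 5) = √16.2080 = 4.0259%
VaR = −(r̄ − z·σ) = −(1.6000 − 2.326 × 4.0259) = −(-7.7642) = 7.7642%

7.76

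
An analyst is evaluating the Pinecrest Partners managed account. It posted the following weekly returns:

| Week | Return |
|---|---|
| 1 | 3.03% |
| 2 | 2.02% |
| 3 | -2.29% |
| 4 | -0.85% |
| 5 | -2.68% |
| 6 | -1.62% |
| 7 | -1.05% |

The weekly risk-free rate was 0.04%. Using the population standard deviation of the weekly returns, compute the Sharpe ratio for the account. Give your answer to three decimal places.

-0.264

Mean return r̄ = -3.440 / 7 = -0.4914%
Σ(r − r̄)² = (3.03 − (-0.4914))² + (2.02 − (-0.4914))² + (-2.29 − (-0.4914))² + … = 28.4467
σ = √[28.4467 / 7] = 2.0159%
Sharpe = (r̄ − rf) / σ = (-0.4914 − 0.04) / 2.0159 = -0.5314 / 2.0159 = -0.2636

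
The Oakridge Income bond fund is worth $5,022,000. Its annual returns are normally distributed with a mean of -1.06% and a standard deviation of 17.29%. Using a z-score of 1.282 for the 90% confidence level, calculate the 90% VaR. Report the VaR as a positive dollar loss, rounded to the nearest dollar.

$1,166,399

Return at the 90% tail: μ − z·σ = -1.06% − 1.282 × 17.29% = -1.06 − 22.16578 = -23.22578%
VaR = −(-23.22578%) × $5,022,000 = 23.22578% × $5,022,000 = $1,166,399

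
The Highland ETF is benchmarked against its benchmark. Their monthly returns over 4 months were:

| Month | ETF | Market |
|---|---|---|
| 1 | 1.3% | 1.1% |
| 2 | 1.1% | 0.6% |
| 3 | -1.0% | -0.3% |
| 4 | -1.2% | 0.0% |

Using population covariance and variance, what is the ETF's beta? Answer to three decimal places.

r̄p = 0.0500%,  r̄m = 0.3500%
Cov = Σ(rp − r̄p)(rm − r̄m) / 4 = 0.5800
Var(rm) = Σ(rm − r̄m)² / 4 = 0.2925
β = Cov / Var = 0.5800 / 0.2925 = 1.9829

1.983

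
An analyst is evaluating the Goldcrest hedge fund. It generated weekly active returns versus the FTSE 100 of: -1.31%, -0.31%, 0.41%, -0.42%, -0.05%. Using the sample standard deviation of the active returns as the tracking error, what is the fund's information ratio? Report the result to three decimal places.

r̄ = (-1.31 − 0.31 + 0.41 − 0.42 − 0.05) / 5 = -0.3360%
Σ(r − r̄)² = 1.5947; sample σ = √(1.5947/4) = 0.6314%
IR = r̄ / tracking error = -0.3360 / 0.6314 = -0.5322

-0.532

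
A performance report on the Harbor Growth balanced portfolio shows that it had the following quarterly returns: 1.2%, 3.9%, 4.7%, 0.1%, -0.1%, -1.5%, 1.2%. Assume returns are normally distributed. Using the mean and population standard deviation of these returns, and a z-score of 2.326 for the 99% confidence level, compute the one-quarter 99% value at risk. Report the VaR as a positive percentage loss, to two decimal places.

3.42

r̄ = (1.2 + 3.9 + 4.7 + 0.1 − 0.1 − 1.5 + 1.2) / 7 = 1.3571%
Σ(r − r̄)² = 29.5571; population σ = √(29.5571/7) = 2.0549%
VaR = −(r̄ − z·σ) = −(1.3571 − 2.326 × 2.0549) = −(-3.4226) = 3.4226%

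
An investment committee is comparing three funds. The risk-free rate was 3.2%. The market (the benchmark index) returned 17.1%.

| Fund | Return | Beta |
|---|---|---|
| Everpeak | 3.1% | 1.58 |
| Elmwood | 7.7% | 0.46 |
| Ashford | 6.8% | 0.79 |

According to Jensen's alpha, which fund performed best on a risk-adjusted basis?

Elmwood

Everpeak: α = 3.1% − [3.2% + 1.58 × (17.1% − 3.2%)] = -22.062
Elmwood: α = 7.7% − [3.2% + 0.46 × (17.1% − 3.2%)] = -1.894
Ashford: α = 6.8% − [3.2% + 0.79 × (17.1% − 3.2%)] = -7.381
Highest: Elmwood (-1.894).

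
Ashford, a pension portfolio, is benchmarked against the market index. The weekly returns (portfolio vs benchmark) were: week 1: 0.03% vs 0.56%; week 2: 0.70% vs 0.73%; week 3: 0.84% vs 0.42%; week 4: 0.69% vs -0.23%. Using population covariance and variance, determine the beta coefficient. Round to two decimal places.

r̄p = 0.5650%,  r̄m = 0.3700%
Cov = Σ(rp − r̄p)(rm − r̄m) / 4 = -0.0286
Var(rm) = Σ(rm − r̄m)² / 4 = 0.1321
β = Cov / Var = -0.0286 / 0.1321 = -0.2165

-0.22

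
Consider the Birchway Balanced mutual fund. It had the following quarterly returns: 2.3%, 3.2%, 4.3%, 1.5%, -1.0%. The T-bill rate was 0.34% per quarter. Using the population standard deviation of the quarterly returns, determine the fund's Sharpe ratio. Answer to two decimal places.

0.96

Mean return r̄ = 10.30 / 5 = 2.0600%
Σ(r − r̄)² = (2.3 − 2.0600)² + (3.2 − 2.0600)² + … = 16.0520
σ = √[16.0520 / 5] = 1.7918%
Sharpe = (r̄ − rf) / σ = (2.0600 − 0.34) / 1.7918 = 1.7200 / 1.7918 = 0.9599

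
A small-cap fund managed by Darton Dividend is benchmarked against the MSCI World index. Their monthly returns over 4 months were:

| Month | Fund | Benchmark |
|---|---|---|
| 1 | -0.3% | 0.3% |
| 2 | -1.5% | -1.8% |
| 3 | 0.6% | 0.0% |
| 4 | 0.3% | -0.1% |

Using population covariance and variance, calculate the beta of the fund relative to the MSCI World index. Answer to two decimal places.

0.82

r̄p = -0.2250%,  r̄m = -0.4000%
Cov = Σ(rp − r̄p)(rm − r̄m) / 4 = 0.5550
Var(rm) = Σ(rm − r̄m)² / 4 = 0.6750
β = Cov / Var = 0.5550 / 0.6750 = 0.8222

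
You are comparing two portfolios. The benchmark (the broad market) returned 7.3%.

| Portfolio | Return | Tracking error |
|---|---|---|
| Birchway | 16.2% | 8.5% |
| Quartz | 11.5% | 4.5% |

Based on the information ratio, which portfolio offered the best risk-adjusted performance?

Birchway: IR = (16.2% − 7.3%) / 8.5% = 1.047
Quartz: IR = (11.5% − 7.3%) / 4.5% = 0.933
Highest: Birchway (1.047).

Birchway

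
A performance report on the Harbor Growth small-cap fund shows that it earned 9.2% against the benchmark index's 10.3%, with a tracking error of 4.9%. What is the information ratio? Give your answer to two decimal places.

IR = (Rp − Rb) / TE = (9.2% − 10.3%) / 4.9% = -1.10% / 4.9% = -0.2245

-0.22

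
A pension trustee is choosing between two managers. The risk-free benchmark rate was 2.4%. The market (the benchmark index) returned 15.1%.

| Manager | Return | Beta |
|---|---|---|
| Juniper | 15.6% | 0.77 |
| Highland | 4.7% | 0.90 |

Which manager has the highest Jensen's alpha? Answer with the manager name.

Juniper

Juniper: α = 15.6% − [2.4% + 0.77 × (15.1% − 2.4%)] = 3.421
Highland: α = 4.7% − [2.4% + 0.90 × (15.1% − 2.4%)] = -9.130
Highest: Juniper (3.421).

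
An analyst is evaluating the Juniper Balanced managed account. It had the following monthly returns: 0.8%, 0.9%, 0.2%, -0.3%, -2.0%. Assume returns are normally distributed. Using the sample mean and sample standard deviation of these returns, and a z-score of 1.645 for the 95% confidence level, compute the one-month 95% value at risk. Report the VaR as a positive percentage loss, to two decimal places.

2.02

Mean return r̄ = -0.40 / 5 = -0.0800%
Sample σ = √[Σ(r − r̄)² / 4] = √[5.5480 / 4] = √1.3870 = 1.1777%
VaR = −(r̄ − z·σ) = −(-0.0800 − 1.645 × 1.1777) = −(-2.0173) = 2.0173%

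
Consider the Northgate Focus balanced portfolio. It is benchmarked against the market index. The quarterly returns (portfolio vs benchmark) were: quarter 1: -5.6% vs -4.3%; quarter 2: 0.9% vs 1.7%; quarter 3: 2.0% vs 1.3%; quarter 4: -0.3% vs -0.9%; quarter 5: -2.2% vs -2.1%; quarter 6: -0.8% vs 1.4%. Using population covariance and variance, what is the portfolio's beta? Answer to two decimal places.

r̄p = -1.0000%,  r̄m = -0.4833%
Cov = Σ(rp − r̄p)(rm − r̄m) / 6 = 4.8467
Var(rm) = Σ(rm − r̄m)² / 6 = 4.8081
β = Cov / Var = 4.8467 / 4.8081 = 1.0080

1.01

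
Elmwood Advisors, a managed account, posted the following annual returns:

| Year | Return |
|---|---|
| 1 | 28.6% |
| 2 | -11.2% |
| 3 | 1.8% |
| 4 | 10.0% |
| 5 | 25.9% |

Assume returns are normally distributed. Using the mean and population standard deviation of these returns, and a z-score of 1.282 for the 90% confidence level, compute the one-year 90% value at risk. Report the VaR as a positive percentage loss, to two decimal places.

μ = (28.6 − 11.2 + 1.8 + 10 + 25.9) / 5 = 11.0200%
Σ(r − μ)² = (28.6 − 11.0200)² + (-11.2 − 11.0200)² + (1.8 − 11.0200)² + … = 1110.2480
population σ = √(1110.2480 / 5) = √222.0496 = 14.9013%
VaR = −(μ − z·σ) = −(11.0200 − 1.282 × 14.9013) = −(-8.0835) = 8.0835%

8.08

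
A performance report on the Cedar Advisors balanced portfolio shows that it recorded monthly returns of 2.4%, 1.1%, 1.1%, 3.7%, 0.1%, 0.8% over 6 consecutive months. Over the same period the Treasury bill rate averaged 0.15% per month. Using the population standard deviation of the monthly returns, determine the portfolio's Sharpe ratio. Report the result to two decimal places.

Mean return r̄ = 9.20 / 6 = 1.5333%
Population std dev = √[8.4133 / 6] = 1.1842%
Sharpe = (r̄ − rf) / σ = (1.5333 − 0.15) / 1.1842 = 1.3833 / 1.1842 = 1.1681

1.17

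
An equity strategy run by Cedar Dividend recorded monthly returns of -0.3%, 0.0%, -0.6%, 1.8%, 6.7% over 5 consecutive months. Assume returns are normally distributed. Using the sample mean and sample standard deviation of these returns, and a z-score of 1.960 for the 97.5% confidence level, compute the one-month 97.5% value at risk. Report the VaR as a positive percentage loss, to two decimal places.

r̄ = (-0.3 + 0 − 0.6 + 1.8 + 6.7) / 5 = 1.5200%
Σ(r − r̄)² = (-0.3 − 1.5200)² + (0 − 1.5200)² + (-0.6 − 1.5200)² + … = 37.0280
sample σ = √(37.0280 / 4) = √9.2570 = 3.0425%
VaR = −(r̄ − z·σ) = −(1.5200 − 1.960 × 3.0425) = −(-4.4433) = 4.4433%

4.44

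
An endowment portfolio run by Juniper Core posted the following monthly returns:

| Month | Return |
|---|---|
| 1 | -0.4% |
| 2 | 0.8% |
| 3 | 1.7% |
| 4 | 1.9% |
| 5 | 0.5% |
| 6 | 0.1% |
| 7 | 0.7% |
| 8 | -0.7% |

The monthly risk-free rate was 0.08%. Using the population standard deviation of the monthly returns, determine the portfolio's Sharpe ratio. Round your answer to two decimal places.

0.58

r̄ = (-0.4 + 0.8 + 1.7 + 1.9 + 0.5 + 0.1 + 0.7 − 0.7) / 8 = 4.60 / 8 = 0.5750%
Population std dev = √[5.8950 / 8] = 0.8584%
Sharpe = (r̄ − rf) / σ = (0.5750 − 0.08) / 0.8584 = 0.4950 / 0.8584 = 0.5767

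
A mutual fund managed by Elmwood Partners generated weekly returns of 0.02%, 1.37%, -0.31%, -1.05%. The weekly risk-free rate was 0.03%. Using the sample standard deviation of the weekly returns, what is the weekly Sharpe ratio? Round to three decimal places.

r̄ = (0.02 + 1.37 − 0.31 − 1.05) / 4 = 0.0075%
Σ(r − r̄)² = (0.02 − 0.0075)² + (1.37 − 0.0075)² + … = 3.0757
sample σ = √(3.0757 / 3) = √1.0252 = 1.0125%
Sharpe = (r̄ − rf) / σ = (0.0075 − 0.03) / 1.0125 = -0.0225 / 1.0125 = -0.0222

-0.022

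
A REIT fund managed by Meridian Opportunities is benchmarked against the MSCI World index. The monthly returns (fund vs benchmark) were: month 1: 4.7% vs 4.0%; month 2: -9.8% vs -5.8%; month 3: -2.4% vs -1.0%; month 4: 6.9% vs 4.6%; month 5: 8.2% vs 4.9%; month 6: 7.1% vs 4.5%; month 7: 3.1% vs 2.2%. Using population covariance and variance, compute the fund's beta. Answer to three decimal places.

r̄p = 2.5429%,  r̄m = 1.9143%
Cov = Σ(rp − r̄p)(rm − r̄m) / 7 = 22.0937
Var(rm) = Σ(rm − r̄m)² / 7 = 13.6069
β = Cov / Var = 22.0937 / 13.6069 = 1.6237

1.624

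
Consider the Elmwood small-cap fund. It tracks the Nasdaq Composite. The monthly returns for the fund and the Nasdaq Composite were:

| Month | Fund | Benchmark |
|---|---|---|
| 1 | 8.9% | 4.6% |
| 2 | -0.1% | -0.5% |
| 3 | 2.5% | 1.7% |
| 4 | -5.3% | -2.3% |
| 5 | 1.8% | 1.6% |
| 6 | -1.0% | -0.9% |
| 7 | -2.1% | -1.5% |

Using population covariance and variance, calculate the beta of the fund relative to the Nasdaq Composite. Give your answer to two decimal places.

r̄p = 0.6714%,  r̄m = 0.3857%
Cov = Σ(rp − r̄p)(rm − r̄m) / 7 = 8.9353
Var(rm) = Σ(rm − r̄m)² / 7 = 4.8812
β = Cov / Var = 8.9353 / 4.8812 = 1.8306

1.83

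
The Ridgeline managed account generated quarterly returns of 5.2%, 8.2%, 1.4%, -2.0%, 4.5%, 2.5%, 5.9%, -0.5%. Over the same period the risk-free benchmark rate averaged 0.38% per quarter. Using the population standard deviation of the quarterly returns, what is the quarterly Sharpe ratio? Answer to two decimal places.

0.86

r̄ = (5.2 + 8.2 + 1.4 − 2 + 4.5 + 2.5 + 5.9 − 0.5) / 8 = 25.20 / 8 = 3.1500%
Σ(r − r̄)² = 82.4200; population σ = √(82.4200/8) = 3.2098%
Sharpe = (r̄ − rf) / σ = (3.1500 − 0.38) / 3.2098 = 2.7700 / 3.2098 = 0.8630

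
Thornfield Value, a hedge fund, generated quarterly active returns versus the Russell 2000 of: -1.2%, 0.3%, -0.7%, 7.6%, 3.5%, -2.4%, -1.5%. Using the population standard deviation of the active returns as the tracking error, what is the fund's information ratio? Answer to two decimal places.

r̄ = (-1.2 + 0.3 − 0.7 + 7.6 + 3.5 − 2.4 − 1.5) / 7 = 0.8000%
Σ(r − r̄)² = (-1.2 − 0.8000)² + (0.3 − 0.8000)² + … = 75.5600
population σ = √(75.5600 / 7) = √10.7943 = 3.2855%
IR = r̄ / tracking error = 0.8000 / 3.2855 = 0.2435

0.24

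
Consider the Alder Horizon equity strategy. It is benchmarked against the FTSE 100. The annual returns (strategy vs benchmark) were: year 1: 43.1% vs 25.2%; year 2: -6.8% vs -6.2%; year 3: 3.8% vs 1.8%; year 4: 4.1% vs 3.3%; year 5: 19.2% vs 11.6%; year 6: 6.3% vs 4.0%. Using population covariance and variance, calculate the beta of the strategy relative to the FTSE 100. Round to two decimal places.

1.63

r̄p = 11.6167%,  r̄m = 6.6167%
Cov = Σ(rp − r̄p)(rm − r̄m) / 6 = 155.8981
Var(rm) = Σ(rm − r̄m)² / 6 = 95.9147
β = Cov / Var = 155.8981 / 95.9147 = 1.6254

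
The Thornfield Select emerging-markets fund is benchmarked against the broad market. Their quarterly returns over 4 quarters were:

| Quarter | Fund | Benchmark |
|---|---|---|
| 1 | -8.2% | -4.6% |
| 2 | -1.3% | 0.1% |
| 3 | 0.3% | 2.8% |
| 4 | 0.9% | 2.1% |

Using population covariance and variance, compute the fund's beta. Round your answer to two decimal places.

1.23

r̄p = -2.0750%,  r̄m = 0.1000%
Cov = Σ(rp − r̄p)(rm − r̄m) / 4 = 10.2875
Var(rm) = Σ(rm − r̄m)² / 4 = 8.3450
β = Cov / Var = 10.2875 / 8.3450 = 1.2328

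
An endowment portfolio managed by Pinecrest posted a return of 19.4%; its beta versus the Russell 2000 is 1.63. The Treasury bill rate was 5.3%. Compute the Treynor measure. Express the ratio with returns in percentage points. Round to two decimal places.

8.65

Treynor = (Rp − Rf) / β = (19.4% − 5.3%) / 1.63 = 14.10 / 1.63 = 8.6503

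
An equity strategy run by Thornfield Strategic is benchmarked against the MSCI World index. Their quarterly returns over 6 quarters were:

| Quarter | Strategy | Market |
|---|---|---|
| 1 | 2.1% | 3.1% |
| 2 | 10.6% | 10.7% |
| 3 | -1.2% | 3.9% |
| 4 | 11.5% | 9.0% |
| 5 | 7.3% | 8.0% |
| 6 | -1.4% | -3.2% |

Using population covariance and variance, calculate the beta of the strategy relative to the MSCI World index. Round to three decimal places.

r̄p = 4.8167%,  r̄m = 5.2500%
Cov = Σ(rp − r̄p)(rm − r̄m) / 6 = 21.6508
Var(rm) = Σ(rm − r̄m)² / 6 = 21.5292
β = Cov / Var = 21.6508 / 21.5292 = 1.0056

1.006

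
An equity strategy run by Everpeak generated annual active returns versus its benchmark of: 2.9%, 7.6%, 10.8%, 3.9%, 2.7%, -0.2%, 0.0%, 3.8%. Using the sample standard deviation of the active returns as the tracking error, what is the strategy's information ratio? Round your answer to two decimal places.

1.06

μ = (2.9 + 7.6 + 10.8 + 3.9 + 2.7 − 0.2 + 0 + 3.8) / 8 = 31.50 / 8 = 3.9375%
Sample std dev = √[95.7588 / 7] = 3.6986%
IR = μ / tracking error = 3.9375 / 3.6986 = 1.0646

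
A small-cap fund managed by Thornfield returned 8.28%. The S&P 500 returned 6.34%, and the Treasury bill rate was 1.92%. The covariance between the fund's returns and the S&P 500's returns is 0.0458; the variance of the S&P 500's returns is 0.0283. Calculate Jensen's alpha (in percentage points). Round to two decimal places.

-0.79

β = Cov / Var = 0.0458 / 0.0283 = 1.6184
E[R] = Rf + β(Rm − Rf) = 1.92% + 1.6184 × (6.34% − 1.92%) = 9.0733%
α = Rp − E[R] = 8.28% − 9.0733% = -0.7933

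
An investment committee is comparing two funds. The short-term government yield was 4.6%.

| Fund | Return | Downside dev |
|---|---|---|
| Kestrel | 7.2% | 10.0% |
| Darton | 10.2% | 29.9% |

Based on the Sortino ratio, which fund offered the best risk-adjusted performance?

Kestrel

Kestrel: Sortino ratio = (7.2% − 4.6%) / 10.0% = 0.260
Darton: Sortino ratio = (10.2% − 4.6%) / 29.9% = 0.187
Highest: Kestrel (0.260).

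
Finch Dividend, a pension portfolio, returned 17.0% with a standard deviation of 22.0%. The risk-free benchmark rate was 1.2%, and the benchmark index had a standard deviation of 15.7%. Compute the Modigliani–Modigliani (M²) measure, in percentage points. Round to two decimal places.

Sharpe = (Rp − Rf) / σp = (17.0% − 1.2%) / 22.0% = 0.7182
M² = Rf + Sharpe × σm = 1.2% + 0.7182 × 15.7% = 12.4757%

12.48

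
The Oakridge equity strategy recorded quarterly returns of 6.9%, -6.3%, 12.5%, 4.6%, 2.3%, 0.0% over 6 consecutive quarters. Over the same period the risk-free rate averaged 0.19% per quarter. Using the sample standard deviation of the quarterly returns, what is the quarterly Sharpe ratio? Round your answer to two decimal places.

r̄ = (6.9 − 6.3 + 12.5 + 4.6 + 2.3 + 0) / 6 = 3.3333%
Sample σ = √[Σ(r − r̄)² / 5] = √[203.3333 / 5] = √40.6667 = 6.3770%
Sharpe = (r̄ − rf) / σ = (3.3333 − 0.19) / 6.3770 = 3.1433 / 6.3770 = 0.4929

0.49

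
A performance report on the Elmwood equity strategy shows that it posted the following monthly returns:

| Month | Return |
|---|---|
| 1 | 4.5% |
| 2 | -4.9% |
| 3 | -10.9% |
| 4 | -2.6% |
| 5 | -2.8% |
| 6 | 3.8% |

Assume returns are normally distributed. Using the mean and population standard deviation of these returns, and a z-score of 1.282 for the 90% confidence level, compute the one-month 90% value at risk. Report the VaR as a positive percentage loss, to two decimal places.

r̄ = (4.5 − 4.9 − 10.9 − 2.6 − 2.8 + 3.8) / 6 = -12.90 / 6 = -2.1500%
Population std dev = √[164.3750 / 6] = 5.2341%
VaR = −(r̄ − z·σ) = −(-2.1500 − 1.282 × 5.2341) = −(-8.8601) = 8.8601%

8.86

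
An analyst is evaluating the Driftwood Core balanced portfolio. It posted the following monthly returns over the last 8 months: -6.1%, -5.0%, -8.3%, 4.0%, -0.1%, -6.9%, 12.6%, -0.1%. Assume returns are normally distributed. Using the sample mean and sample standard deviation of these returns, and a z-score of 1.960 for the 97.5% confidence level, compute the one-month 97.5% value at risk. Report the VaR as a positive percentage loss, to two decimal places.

14.92

r̄ = (-6.1 − 5 − 8.3 + 4 − 0.1 − 6.9 + 12.6 − 0.1) / 8 = -9.90 / 8 = -1.2375%
Σ(r − r̄)² = (-6.1 − (-1.2375))² + (-5 − (-1.2375))² + … = 341.2388
σ = √[341.2388 / 7] = 6.9820%
VaR = −(r̄ − z·σ) = −(-1.2375 − 1.960 × 6.9820) = −(-14.9222) = 14.9222%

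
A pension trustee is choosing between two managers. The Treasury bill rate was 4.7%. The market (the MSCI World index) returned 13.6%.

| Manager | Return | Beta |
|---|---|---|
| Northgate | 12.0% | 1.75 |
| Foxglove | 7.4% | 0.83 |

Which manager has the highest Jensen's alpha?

Northgate: α = 12.0% − [4.7% + 1.75 × (13.6% − 4.7%)] = -8.275
Foxglove: α = 7.4% − [4.7% + 0.83 × (13.6% − 4.7%)] = -4.687
Highest: Foxglove (-4.687).

Foxglove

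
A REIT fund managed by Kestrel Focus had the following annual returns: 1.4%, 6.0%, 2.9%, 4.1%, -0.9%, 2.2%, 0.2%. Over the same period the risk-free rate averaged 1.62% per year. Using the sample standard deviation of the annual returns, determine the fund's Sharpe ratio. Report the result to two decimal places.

r̄ = (1.4 + 6 + 2.9 + 4.1 − 0.9 + 2.2 + 0.2) / 7 = 2.2714%
Σ(r − r̄)² = (1.4 − 2.2714)² + (6 − 2.2714)² + … = 32.7543
σ = √[32.7543 / 6] = 2.3365%
Sharpe = (r̄ − rf) / σ = (2.2714 − 1.62) / 2.3365 = 0.6514 / 2.3365 = 0.2788

0.28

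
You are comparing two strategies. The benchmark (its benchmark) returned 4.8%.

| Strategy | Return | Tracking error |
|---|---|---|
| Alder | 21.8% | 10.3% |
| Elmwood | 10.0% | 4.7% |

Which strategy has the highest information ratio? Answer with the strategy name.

Alder

Alder: IR = (21.8% − 4.8%) / 10.3% = 1.650
Elmwood: IR = (10.0% − 4.8%) / 4.7% = 1.106
Highest: Alder (1.650).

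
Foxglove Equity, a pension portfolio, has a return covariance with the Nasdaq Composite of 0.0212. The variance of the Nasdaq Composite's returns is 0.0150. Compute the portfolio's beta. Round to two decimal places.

1.41

β = Cov(Rp, Rm) / Var(Rm) = 0.0212 / 0.0150 = 1.4133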